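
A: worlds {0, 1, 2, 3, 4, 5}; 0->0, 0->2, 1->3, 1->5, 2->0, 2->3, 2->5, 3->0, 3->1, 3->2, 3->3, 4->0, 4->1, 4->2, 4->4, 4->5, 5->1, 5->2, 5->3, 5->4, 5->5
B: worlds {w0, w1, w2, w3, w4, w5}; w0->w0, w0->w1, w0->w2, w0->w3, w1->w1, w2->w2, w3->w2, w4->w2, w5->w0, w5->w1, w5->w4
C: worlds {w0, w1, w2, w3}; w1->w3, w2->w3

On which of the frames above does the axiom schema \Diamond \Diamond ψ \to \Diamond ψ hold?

This is the axiom for transitivity; its first-order frame correspondent is \forall x \forall y \forall z (Rxy \wedge Ryz \to Rxz).
A: fails — R53 and R30 but not R50.
B: fails — Rw5w0 and Rw0w2 but not Rw5w2.
C: condition met.
Valid on: C.

C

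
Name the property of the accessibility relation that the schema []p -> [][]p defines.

Transitivity

Suppose □p→□□p is valid. Take Rxy, Ryz and set V(p)={w : Rxw}. Then □p at x, so □□p at x, so □p at y, so p at z, i.e. Rxz.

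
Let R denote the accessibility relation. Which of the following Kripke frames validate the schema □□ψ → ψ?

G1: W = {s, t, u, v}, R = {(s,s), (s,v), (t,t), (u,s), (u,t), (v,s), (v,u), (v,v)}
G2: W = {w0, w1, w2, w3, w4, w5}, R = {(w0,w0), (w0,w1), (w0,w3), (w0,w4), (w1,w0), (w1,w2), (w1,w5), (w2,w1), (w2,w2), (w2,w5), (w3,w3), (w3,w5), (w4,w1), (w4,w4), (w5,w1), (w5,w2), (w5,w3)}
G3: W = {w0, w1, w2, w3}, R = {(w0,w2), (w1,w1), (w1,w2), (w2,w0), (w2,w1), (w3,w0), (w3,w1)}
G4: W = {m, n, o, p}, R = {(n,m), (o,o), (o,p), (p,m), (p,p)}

Frame correspondent (Sahlqvist): ∀x ∃w (xR²w ∧ x = w) — i.e. a generalized confluence (Geach) condition.
G1: fails — at u but no w with uR²w and u=w.
G2: condition met.
G3: fails — at w3 but no w with w3R²w and w3=w.
G4: fails — at m but no w with mR²w and m=w.
Valid on: G2.

G2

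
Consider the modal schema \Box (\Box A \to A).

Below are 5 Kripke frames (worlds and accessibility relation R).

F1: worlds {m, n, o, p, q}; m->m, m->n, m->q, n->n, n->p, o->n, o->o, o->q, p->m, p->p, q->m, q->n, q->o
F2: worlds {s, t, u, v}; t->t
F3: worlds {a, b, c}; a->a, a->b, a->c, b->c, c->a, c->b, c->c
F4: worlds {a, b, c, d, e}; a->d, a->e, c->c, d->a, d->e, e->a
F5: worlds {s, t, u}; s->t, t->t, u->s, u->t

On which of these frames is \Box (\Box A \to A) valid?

The schema corresponds to shift-reflexivity: \forall x \forall y (Rxy \to Ryy).
F1: fails — Roq but not Rqq.
F2: holds.
F3: fails — Rab but not Rbb.
F4: fails — Rea but not Raa.
F5: fails — Rus but not Rss.

F2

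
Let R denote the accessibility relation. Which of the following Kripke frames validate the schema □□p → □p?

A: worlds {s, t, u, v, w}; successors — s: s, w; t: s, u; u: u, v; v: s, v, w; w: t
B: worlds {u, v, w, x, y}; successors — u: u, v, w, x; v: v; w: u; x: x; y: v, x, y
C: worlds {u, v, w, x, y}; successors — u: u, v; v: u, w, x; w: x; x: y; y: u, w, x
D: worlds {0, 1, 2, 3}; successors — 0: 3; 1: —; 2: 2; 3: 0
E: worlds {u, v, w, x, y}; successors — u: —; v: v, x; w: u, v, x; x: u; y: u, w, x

The schema corresponds to density: ∀x ∀y (Rxy → ∃z (Rxz ∧ Rzy)).
A: fails — Rwt but no z with Rwz and Rzt.
B: ✓.
C: fails — Rwx but no z with Rwz and Rzx.
D: fails — R30 but no z with R3z and Rz0.
E: fails — Rxu but no z with Rxz and Rzu.
Valid on: B.

B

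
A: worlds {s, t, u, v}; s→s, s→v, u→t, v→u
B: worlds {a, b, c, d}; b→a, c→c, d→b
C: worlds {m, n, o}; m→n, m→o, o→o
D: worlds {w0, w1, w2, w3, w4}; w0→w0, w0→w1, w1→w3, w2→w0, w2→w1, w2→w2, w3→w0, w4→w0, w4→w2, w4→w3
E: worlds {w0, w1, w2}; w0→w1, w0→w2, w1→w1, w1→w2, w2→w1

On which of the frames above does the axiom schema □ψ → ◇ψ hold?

D, E

The schema corresponds to seriality: ∀x ∃y Rxy.
A: fails — world t has no successor.
B: fails — world a has no successor.
C: fails — world n has no successor.
D: ✓.
E: ✓.
Valid on: D, E.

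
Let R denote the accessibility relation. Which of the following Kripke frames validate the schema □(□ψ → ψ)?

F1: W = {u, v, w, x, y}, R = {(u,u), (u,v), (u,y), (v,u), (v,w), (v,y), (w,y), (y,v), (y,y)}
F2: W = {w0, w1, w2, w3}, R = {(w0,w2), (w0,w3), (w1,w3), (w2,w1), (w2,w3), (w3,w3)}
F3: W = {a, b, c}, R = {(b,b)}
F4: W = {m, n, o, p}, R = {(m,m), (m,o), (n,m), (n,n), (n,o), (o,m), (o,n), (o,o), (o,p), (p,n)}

The schema corresponds to shift-reflexivity: ∀x ∀y (Rxy → Ryy).
F1: fails — Ruv but not Rvv.
F2: fails — Rw0w2 but not Rw2w2.
F3: satisfies the condition.
F4: fails — Rop but not Rpp.

F3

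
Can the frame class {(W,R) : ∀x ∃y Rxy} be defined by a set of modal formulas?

Definable; □r → ◇r defines it

This is a Sahlqvist condition; the D axiom □r → ◇r defines it.
Suppose □r→◇r is valid. At any x set V(r)=W. Then □r at x, so ◇r at x, so x has a successor.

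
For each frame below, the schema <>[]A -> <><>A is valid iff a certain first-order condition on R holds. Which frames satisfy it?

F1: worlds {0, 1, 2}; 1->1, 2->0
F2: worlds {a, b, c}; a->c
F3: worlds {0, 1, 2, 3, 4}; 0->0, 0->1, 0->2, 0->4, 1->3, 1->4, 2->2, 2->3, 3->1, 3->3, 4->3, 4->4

The schema corresponds to a generalized confluence (Geach) condition: forall x forall y (xRy -> exists w (yRw & x R^2 w)).
F1: fails — 2R0 but no w with 0Rw and 2R²w.
F2: fails — aRc but no w with cRw and aR²w.
F3: satisfies the condition.

F3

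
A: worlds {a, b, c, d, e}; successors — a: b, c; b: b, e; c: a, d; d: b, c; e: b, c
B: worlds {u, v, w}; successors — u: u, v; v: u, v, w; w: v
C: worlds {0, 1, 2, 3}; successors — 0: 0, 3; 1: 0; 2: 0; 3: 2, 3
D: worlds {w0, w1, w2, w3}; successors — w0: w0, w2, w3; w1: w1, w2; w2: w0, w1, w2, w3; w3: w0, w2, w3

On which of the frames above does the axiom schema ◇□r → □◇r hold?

This is the axiom for convergence; its first-order frame correspondent is ∀x ∀y ∀z (Rxy ∧ Rxz → ∃w (Ryw ∧ Rzw)).
A: fails — Rab and Rac but b and c have no common successor.
B: condition met.
C: fails — R32 and R33 but 2 and 3 have no common successor.
D: condition met.

B, D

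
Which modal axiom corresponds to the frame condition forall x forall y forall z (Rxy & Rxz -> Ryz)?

This is the Euclidean property; the standard corresponding axiom is 5: ◇r → □◇r.
Suppose ◇r→□◇r is valid. Take Rxy, Rxz and set V(r)={y}. Then ◇r at x, so □◇r at x, so ◇r at z, so some w with Rzw has r; w=y, i.e. Rzy. By symmetry of the argument, Ryz.

◇r → □◇r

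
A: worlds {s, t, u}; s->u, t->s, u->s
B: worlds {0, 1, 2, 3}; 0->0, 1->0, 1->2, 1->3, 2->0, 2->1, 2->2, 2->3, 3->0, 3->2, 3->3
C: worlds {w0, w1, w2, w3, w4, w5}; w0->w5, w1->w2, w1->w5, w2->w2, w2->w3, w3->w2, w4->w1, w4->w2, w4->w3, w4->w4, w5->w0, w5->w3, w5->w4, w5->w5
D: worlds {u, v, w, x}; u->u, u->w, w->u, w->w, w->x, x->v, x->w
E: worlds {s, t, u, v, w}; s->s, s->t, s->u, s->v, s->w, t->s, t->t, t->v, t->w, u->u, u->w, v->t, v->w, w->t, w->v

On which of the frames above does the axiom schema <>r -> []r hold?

The schema corresponds to partial functionality: forall x forall y forall z (Rxy & Rxz -> y = z).
A: ✓.
B: fails — 1 sees both 0 and 2.
C: fails — w1 sees both w2 and w5.
D: fails — u sees both u and w.
E: fails — s sees both s and t.
Valid on: A.

A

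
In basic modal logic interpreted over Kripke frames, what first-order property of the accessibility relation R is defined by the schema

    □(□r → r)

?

Shift-reflexivity

Suppose □(□r→r) is valid. Take Rxy and set V(r)={w : Ryw}. Then at y, □r holds; since □(□r→r) at x, □r→r at y, so r at y, i.e. Ryy.
Conversely, on a frame with shift-reflexivity the schema holds at every world under every valuation.
Frame condition: ∀x ∀y (Rxy → Ryy).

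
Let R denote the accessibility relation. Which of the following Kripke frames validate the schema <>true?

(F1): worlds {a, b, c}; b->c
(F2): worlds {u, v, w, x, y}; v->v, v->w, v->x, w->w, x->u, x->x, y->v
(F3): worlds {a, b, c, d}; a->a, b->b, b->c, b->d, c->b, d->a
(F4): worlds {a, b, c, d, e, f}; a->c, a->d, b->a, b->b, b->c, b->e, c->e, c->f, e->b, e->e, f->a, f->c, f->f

This is the axiom for seriality; its first-order frame correspondent is forall x exists y Rxy.
(F1): fails — world a has no successor.
(F2): fails — world u has no successor.
(F3): holds.
(F4): fails — world d has no successor.
Valid on: (F3).

(F3)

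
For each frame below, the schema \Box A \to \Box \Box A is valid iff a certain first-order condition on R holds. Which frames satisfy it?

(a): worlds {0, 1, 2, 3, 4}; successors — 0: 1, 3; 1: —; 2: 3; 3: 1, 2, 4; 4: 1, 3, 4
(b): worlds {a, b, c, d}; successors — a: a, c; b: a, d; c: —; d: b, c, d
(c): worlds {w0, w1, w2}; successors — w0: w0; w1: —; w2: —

Frame correspondent (Sahlqvist): \forall x \forall y \forall z (Rxy \wedge Ryz \to Rxz) — i.e. transitivity.
(a): fails — R34 and R43 but not R33.
(b): fails — Rba and Rac but not Rbc.
(c): holds.

(c)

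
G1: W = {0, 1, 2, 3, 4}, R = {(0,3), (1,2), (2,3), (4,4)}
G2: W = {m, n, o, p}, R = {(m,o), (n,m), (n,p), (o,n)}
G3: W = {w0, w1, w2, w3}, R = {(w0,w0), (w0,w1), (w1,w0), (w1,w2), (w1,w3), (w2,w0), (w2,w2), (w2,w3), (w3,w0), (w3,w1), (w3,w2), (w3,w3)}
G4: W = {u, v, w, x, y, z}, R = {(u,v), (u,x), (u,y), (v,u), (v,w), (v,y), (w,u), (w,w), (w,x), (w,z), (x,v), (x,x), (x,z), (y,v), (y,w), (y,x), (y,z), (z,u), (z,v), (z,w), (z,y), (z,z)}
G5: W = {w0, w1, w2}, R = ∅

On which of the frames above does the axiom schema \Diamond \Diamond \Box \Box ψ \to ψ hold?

G3, G4, G5

This is the axiom for a generalized confluence (Geach) condition; its first-order frame correspondent is \forall x \forall y (x R^2 y \to \exists w (y R^2 w \wedge x = w)).
G1: fails — 1R²3 but no w with 3R²w and 1=w.
G2: fails — mR²n but no w with nR²w and m=w.
G3: satisfies the condition.
G4: satisfies the condition.
G5: satisfies the condition.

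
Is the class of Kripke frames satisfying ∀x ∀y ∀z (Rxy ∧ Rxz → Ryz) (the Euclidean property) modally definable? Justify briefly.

Definable; ◇r → □◇r defines it

Yes: it is the Euclidean property, defined by the 5 schema ◇r → □◇r.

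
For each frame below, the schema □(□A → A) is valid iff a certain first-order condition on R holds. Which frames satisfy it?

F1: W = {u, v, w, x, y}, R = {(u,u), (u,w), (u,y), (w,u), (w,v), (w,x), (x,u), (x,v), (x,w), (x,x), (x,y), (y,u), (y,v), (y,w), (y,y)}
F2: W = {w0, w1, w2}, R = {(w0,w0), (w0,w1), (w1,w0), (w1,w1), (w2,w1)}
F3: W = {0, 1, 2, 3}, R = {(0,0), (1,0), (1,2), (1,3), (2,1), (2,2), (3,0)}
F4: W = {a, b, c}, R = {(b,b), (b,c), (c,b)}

F2

The schema corresponds to shift-reflexivity: ∀x ∀y (Rxy → Ryy).
F1: fails — Rxw but not Rww.
F2: holds.
F3: fails — R21 but not R11.
F4: fails — Rbc but not Rcc.
Valid on: F2.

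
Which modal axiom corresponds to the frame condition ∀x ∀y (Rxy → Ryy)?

□(□s → s)

The condition is shift-reflexivity. The T□ schema □(□s → s) defines it.
Suppose □(□s→s) is valid. Take Rxy and set V(s)={w : Ryw}. Then at y, □s holds; since □(□s→s) at x, □s→s at y, so s at y, i.e. Ryy.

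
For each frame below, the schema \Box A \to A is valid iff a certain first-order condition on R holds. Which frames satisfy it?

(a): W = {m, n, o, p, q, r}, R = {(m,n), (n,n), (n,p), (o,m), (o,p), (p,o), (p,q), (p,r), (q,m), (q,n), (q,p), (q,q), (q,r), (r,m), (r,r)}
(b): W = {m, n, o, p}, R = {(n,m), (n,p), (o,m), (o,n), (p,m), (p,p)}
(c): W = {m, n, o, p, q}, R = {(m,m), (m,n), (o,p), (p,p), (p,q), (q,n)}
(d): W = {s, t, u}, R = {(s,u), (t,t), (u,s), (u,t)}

Frame correspondent (Sahlqvist): \forall x Rxx — i.e. reflexivity.
(a): fails — world m does not see itself.
(b): fails — world m does not see itself.
(c): fails — world n does not see itself.
(d): fails — world s does not see itself.
Valid on no frame.

none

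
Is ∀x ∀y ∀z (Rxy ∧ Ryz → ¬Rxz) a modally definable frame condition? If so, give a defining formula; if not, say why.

Not definable by any modal formula

Modal frame validity is preserved under surjective bounded morphisms.
The 5-cycle (worlds 0,1,2,3,4 with 0→1→2→3→4→0) is intransitive. Mapping every world to a single reflexive point • is a surjective bounded morphism; the reflexive point is not intransitive (R••∧R•• but R••).
Hence intransitivity is not modally definable.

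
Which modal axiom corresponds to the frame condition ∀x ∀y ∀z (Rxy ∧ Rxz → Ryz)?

This is the Euclidean property; the standard corresponding axiom is 5: ◇q → □◇q.
Suppose ◇q→□◇q is valid. Take Rxy, Rxz and set V(q)={y}. Then ◇q at x, so □◇q at x, so ◇q at z, so some w with Rzw has q; w=y, i.e. Rzy. By symmetry of the argument, Ryz.

◇q → □◇q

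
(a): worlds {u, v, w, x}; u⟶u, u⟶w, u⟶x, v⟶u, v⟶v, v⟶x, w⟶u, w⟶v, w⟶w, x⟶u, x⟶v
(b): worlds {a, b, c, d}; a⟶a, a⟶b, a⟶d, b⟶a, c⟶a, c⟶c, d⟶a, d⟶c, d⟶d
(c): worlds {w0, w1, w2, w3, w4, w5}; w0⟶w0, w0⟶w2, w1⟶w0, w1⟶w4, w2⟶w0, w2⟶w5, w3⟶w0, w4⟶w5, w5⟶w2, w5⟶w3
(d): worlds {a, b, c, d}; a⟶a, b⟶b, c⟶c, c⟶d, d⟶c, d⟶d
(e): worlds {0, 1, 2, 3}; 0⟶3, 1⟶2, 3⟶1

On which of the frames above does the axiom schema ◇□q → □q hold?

(d)

The schema corresponds to the Euclidean property: ∀x ∀y ∀z (Rxy ∧ Rxz → Ryz).
(a): fails — Ruw and Rux but not Rwx.
(b): fails — Rab and Rab but not Rbb.
(c): fails — Rw0w2 and Rw0w2 but not Rw2w2.
(d): holds.
(e): fails — R03 and R03 but not R33.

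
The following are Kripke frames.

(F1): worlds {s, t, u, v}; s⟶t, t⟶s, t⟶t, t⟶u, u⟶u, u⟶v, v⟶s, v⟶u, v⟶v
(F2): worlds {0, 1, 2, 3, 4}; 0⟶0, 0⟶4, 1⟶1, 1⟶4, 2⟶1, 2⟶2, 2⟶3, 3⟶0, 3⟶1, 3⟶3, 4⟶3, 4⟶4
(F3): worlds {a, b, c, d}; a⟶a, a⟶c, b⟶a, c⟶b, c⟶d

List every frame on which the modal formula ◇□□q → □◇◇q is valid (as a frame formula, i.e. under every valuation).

The schema corresponds to a generalized confluence (Geach) condition: ∀x ∀y ∀z ((xRy ∧ xRz) → ∃w (yR²w ∧ zR²w)).
(F1): satisfies the condition.
(F2): satisfies the condition.
(F3): fails — cRb, cRd but no w with bR²w and dR²w.
Valid on: (F1), (F2).

(F1), (F2)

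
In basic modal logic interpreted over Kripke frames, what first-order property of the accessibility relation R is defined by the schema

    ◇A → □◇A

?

the Euclidean property

This is the 5 axiom.
It corresponds to the Euclidean property: ∀x ∀y ∀z (Rxy ∧ Rxz → Ryz).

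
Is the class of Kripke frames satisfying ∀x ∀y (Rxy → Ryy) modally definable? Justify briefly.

Definable; □(□r → r) defines it

The condition is shift-reflexivity. A defining modal formula is □(□r → r).
Suppose □(□r→r) is valid. Take Rxy and set V(r)={w : Ryw}. Then at y, □r holds; since □(□r→r) at x, □r→r at y, so r at y, i.e. Ryy.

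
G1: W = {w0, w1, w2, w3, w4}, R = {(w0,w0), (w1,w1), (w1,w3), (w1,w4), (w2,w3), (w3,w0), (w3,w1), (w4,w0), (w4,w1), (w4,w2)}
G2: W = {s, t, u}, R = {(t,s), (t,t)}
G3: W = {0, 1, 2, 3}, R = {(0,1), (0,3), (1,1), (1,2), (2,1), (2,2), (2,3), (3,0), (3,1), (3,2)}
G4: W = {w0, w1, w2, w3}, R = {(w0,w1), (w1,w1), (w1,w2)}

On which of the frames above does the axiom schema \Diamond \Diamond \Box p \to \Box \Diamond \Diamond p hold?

G3

Frame correspondent (Sahlqvist): \forall x \forall y \forall z ((x R^2 y \wedge xRz) \to \exists w (yRw \wedge z R^2 w)) — i.e. a generalized confluence (Geach) condition.
G1: fails — w3R²w1, w3Rw0 but no w with w1Rw and w0R²w.
G2: fails — tR²s, tRs but no w with sRw and sR²w.
G3: condition met.
G4: fails — w0R²w2, w0Rw1 but no w with w2Rw and w1R²w.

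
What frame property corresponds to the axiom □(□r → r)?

Suppose □(□r→r) is valid. Take Rxy and set V(r)={w : Ryw}. Then at y, □r holds; since □(□r→r) at x, □r→r at y, so r at y, i.e. Ryy.

shift-reflexivity: ∀x ∀y (Rxy → Ryy)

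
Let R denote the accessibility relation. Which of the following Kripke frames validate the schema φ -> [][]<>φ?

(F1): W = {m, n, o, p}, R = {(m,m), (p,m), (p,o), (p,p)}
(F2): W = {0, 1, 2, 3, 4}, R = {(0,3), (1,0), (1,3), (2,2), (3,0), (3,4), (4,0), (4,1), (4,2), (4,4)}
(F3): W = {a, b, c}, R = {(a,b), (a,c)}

(F3)

The schema corresponds to a generalized confluence (Geach) condition: forall x forall z (x R^2 z -> exists w (x = w & zRw)).
(F1): fails — pR²m but no w with p=w and mRw.
(F2): fails — 0R²0 but no w with 0=w and 0Rw.
(F3): ✓.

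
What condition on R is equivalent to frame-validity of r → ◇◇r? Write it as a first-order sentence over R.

∀x ∃w (x = w ∧ xR²w)

This is a Sahlqvist (Geach-type) schema ◇^0□^0r → □^0◇^2r.
First-order correspondent: ∀x ∃w (x = w ∧ xR²w).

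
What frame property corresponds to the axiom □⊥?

□⊥ is valid iff no world has any successor (otherwise □⊥ fails at any world with one).

emptiness of R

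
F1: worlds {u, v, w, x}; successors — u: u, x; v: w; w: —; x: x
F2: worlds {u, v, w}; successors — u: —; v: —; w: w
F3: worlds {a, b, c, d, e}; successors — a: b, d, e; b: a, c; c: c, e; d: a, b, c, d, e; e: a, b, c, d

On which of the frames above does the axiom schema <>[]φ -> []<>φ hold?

The schema corresponds to convergence: forall x forall y forall z (Rxy & Rxz -> exists w (Ryw & Rzw)).
F1: fails — Rvw and Rvw but w and w have no common successor.
F2: holds.
F3: fails — Rdb and Rda but b and a have no common successor.

F2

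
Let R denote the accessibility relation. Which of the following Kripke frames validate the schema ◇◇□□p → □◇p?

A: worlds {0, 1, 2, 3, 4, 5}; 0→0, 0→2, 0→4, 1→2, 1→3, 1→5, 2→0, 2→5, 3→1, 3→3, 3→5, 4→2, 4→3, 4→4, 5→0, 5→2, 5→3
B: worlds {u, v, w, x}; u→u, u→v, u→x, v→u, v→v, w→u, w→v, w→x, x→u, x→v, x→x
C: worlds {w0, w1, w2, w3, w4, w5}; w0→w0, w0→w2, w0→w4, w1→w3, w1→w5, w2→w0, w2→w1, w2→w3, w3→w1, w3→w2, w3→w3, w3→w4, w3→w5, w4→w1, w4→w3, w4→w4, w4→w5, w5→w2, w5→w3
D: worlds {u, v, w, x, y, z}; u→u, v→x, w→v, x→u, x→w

A, B, C

Frame correspondent (Sahlqvist): ∀x ∀y ∀z ((xR²y ∧ xRz) → ∃w (yR²w ∧ zRw)) — i.e. a generalized confluence (Geach) condition.
A: ✓.
B: ✓.
C: ✓.
D: fails — vR²w, vRx but no t with wR²t and xRt.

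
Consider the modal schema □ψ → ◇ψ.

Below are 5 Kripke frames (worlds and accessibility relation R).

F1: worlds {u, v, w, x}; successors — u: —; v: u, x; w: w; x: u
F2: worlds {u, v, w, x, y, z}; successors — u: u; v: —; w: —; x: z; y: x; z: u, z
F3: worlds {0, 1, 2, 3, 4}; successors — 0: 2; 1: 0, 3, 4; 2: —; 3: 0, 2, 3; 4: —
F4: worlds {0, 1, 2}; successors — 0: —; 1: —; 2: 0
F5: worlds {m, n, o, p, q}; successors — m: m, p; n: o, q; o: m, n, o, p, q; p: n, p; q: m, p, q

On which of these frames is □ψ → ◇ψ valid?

Frame correspondent (Sahlqvist): ∀x ∃y Rxy — i.e. seriality.
F1: fails — world u has no successor.
F2: fails — world v has no successor.
F3: fails — world 2 has no successor.
F4: fails — world 0 has no successor.
F5: ✓.
Valid on: F5.

F5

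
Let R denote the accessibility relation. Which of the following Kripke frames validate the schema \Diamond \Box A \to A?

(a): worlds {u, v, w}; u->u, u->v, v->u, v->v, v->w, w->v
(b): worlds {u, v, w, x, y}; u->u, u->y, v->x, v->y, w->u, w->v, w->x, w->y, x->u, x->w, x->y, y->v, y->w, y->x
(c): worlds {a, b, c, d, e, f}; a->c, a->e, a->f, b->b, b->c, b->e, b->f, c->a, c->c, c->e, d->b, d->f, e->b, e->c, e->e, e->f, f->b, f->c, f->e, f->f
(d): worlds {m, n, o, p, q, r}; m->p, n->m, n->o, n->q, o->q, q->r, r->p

(a)

The schema corresponds to symmetry: \forall x \forall y (Rxy \to Ryx).
(a): ✓.
(b): fails — Rwu but not Ruw.
(c): fails — Rdf but not Rfd.
(d): fails — Rno but not Ron.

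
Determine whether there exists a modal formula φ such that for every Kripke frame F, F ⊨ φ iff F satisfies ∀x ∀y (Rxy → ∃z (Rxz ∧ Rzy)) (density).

Yes — defined by □□p → □p

Yes: it is density, defined by the C4 schema □□p → □p.
Suppose □□p→□p is valid. Take Rxy and set V(p)={w : xR²w}. Then □□p at x, so □p at x, so p at y, i.e. ∃z(Rxz∧Rzy).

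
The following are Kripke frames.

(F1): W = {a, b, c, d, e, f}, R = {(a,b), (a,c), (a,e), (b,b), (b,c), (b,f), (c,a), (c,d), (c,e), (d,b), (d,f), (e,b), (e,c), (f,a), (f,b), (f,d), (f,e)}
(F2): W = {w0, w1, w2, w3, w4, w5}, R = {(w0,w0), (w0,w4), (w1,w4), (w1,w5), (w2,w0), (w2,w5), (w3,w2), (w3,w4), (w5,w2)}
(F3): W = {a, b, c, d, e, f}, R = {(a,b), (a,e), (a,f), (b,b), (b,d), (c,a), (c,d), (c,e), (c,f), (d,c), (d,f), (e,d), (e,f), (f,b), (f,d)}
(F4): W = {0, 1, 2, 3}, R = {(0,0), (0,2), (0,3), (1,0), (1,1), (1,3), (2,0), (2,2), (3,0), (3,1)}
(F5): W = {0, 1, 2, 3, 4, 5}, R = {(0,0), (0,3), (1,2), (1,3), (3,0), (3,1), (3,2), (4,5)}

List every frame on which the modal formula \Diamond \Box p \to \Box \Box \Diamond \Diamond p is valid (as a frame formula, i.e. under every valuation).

(F1), (F3), (F4)

Frame correspondent (Sahlqvist): \forall x \forall y \forall z ((xRy \wedge x R^2 z) \to \exists w (yRw \wedge z R^2 w)) — i.e. a generalized confluence (Geach) condition.
(F1): condition met.
(F2): fails — w0Rw0, w0R²w4 but no w with w0Rw and w4R²w.
(F3): condition met.
(F4): condition met.
(F5): fails — 0R0, 0R²2 but no w with 0Rw and 2R²w.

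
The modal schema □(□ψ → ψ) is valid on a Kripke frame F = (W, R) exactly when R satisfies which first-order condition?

Shift-reflexivity

Suppose □(□ψ→ψ) is valid. Take Rxy and set V(ψ)={w : Ryw}. Then at y, □ψ holds; since □(□ψ→ψ) at x, □ψ→ψ at y, so ψ at y, i.e. Ryy.
Conversely, any frame satisfying ∀x ∀y (Rxy → Ryy) validates the schema.
So the correspondent is shift-reflexivity.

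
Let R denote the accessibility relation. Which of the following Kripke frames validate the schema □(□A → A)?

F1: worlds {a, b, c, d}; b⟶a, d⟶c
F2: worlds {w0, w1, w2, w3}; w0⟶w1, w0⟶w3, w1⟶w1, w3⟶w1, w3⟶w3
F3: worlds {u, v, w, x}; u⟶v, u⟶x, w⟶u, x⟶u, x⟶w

F2

Frame correspondent (Sahlqvist): ∀x ∀y (Rxy → Ryy) — i.e. shift-reflexivity.
F1: fails — Rba but not Raa.
F2: condition met.
F3: fails — Ruv but not Rvv.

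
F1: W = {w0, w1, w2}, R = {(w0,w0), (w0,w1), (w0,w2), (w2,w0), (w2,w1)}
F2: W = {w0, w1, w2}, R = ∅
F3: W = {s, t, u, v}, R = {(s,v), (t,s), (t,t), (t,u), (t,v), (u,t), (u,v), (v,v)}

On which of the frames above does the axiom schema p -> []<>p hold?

F2

Frame correspondent (Sahlqvist): forall x forall y (Rxy -> Ryx) — i.e. symmetry.
F1: fails — Rw0w1 but not Rw1w0.
F2: holds.
F3: fails — Ruv but not Rvu.
Valid on: F2.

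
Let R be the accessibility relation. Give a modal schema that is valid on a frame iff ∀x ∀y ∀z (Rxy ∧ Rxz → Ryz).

◇ψ → □◇ψ

The condition is the Euclidean property. The 5 schema ◇ψ → □◇ψ defines it.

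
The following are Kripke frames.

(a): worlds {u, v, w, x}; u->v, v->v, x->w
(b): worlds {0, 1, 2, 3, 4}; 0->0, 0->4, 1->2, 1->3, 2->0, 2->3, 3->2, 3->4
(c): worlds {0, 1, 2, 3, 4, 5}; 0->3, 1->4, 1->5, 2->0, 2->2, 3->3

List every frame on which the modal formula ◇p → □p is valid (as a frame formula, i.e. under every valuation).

(a)

This is the axiom for partial functionality; its first-order frame correspondent is ∀x ∀y ∀z (Rxy ∧ Rxz → y = z).
(a): ✓.
(b): fails — 0 sees both 0 and 4.
(c): fails — 1 sees both 4 and 5.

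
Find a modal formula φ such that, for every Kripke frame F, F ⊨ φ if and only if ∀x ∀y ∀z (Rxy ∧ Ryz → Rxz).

A defining formula is □ψ → □□ψ (the 4 axiom).
Suppose □ψ→□□ψ is valid. Take Rxy, Ryz and set V(ψ)={w : Rxw}. Then □ψ at x, so □□ψ at x, so □ψ at y, so ψ at z, i.e. Rxz.

□ψ → □□ψ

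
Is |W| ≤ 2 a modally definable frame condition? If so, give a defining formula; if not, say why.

Modal frame validity is preserved under disjoint unions.
Any modal formula valid on each of 3 disjoint one-world frames is valid on their disjoint union (validity is preserved under disjoint unions). Each one-world frame has |W|=1≤2, but the union has |W|=3.
So the class is not modally definable.

Not definable by any modal formula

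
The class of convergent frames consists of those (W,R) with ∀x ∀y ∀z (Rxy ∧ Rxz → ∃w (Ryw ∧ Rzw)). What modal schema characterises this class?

◇□s → □◇s

A defining formula is ◇□s → □◇s (the .2 axiom).
Suppose ◇□s→□◇s is valid. Take Rxy, Rxz and set V(s)={w : Ryw}. Then □s at y so ◇□s at x, so □◇s at x, so ◇s at z, giving w with Rzw and Ryw.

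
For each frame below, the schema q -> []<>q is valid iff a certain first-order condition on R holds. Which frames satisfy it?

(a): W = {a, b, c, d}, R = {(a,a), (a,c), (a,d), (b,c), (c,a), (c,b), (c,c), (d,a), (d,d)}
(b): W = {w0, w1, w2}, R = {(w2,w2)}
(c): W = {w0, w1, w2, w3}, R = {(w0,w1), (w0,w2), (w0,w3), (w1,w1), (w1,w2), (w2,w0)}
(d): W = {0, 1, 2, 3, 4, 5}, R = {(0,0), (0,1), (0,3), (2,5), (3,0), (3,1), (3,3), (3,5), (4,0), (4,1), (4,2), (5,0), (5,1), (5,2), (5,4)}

(a), (b)

Frame correspondent (Sahlqvist): forall x forall y (Rxy -> Ryx) — i.e. symmetry.
(a): satisfies the condition.
(b): satisfies the condition.
(c): fails — Rw1w2 but not Rw2w1.
(d): fails — R51 but not R15.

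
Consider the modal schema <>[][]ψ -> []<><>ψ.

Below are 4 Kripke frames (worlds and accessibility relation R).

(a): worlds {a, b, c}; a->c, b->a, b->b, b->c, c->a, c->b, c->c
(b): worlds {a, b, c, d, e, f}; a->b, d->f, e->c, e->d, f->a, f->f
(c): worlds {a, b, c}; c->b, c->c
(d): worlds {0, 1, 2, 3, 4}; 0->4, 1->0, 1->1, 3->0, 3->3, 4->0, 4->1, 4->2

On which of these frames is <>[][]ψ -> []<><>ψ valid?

(a)

The schema corresponds to a generalized confluence (Geach) condition: forall x forall y forall z ((xRy & xRz) -> exists w (y R^2 w & z R^2 w)).
(a): condition met.
(b): fails — aRb, aRb but no w with bR²w and bR²w.
(c): fails — cRb, cRb but no w with bR²w and bR²w.
(d): fails — 4R0, 4R2 but no w with 0R²w and 2R²w.
Valid on: (a).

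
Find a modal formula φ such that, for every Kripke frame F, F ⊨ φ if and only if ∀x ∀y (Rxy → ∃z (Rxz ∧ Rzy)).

The condition is density. The C4 schema □□r → □r defines it.
Suppose □□r→□r is valid. Take Rxy and set V(r)={w : xR²w}. Then □□r at x, so □r at x, so r at y, i.e. ∃z(Rxz∧Rzy).

□□r → □r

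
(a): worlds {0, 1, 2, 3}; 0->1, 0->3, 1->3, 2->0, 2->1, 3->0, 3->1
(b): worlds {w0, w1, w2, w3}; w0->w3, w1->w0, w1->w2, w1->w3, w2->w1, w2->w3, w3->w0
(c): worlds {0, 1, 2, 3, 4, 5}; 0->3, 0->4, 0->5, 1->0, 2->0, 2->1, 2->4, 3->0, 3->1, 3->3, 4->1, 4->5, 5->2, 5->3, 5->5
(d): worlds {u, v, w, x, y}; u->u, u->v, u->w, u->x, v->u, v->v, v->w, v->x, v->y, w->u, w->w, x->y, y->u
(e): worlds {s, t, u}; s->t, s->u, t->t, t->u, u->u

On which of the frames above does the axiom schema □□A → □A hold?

Frame correspondent (Sahlqvist): ∀x ∀y (Rxy → ∃z (Rxz ∧ Rzy)) — i.e. density.
(a): fails — R20 but no z with R2z and Rz0.
(b): fails — Rw1w2 but no z with Rw1z and Rzw2.
(c): fails — R10 but no z with R1z and Rz0.
(d): fails — Rxy but no z with Rxz and Rzy.
(e): holds.
Valid on: (e).

(e)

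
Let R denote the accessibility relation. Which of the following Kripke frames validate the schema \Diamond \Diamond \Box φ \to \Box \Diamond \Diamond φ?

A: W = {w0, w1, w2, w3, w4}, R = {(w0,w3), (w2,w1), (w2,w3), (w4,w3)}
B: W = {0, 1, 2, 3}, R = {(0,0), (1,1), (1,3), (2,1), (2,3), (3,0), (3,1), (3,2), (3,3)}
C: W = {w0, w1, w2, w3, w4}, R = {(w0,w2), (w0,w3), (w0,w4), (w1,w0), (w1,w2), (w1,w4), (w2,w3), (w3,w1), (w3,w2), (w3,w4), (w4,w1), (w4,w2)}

This is the axiom for a generalized confluence (Geach) condition; its first-order frame correspondent is \forall x \forall y \forall z ((x R^2 y \wedge xRz) \to \exists w (yRw \wedge z R^2 w)).
A: satisfies the condition.
B: fails — 3R²1, 3R0 but no w with 1Rw and 0R²w.
C: fails — w0R²w2, w0Rw2 but no w with w2Rw and w2R²w.
Valid on: A.

A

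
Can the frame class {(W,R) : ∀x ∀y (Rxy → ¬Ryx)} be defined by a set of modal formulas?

No

If a class were modally definable it would be closed under surjective bounded morphisms (Goldblatt–Thomason).
The 3-cycle (worlds 0,1,2 with 0→1→2→0) is asymmetric. Mapping every world to a single reflexive point • is a surjective bounded morphism, and the reflexive point is not asymmetric (R•• but asymmetry requires ¬R••).
So no modal formula (or set of formulas) defines exactly the asymmetric frames.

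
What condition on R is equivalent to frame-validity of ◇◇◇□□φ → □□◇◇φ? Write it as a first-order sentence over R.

This is a Sahlqvist (Geach-type) schema ◇^3□^2φ → □^2◇^2φ.
Minimal-valuation argument: fix x; take any y with xR^3y and any z with xR^2z. Set V(φ) to the set of worlds R-reachable from y in exactly 2 steps. Then □^2φ holds at y, so the antecedent holds at x; validity forces ◇^2φ at z, giving a w with zR^2w and yR^2w.
First-order correspondent: ∀x ∀y ∀z ((xR³y ∧ xR²z) → ∃w (yR²w ∧ zR²w)).

∀x ∀y ∀z ((xR³y ∧ xR²z) → ∃w (yR²w ∧ zR²w))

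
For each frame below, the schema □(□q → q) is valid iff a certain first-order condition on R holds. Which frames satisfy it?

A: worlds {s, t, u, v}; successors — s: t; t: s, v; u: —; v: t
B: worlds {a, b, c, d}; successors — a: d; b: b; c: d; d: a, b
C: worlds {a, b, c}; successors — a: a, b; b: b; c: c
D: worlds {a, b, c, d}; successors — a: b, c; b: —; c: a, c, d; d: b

This is the axiom for shift-reflexivity; its first-order frame correspondent is ∀x ∀y (Rxy → Ryy).
A: fails — Rvt but not Rtt.
B: fails — Rcd but not Rdd.
C: satisfies the condition.
D: fails — Rcd but not Rdd.

C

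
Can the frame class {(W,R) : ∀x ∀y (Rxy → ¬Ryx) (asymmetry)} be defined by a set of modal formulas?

Any modally definable frame class is closed under surjective bounded morphisms.
The 3-cycle (worlds 0,1,2 with 0→1→2→0) is asymmetric. Mapping every world to a single reflexive point • is a surjective bounded morphism, and the reflexive point is not asymmetric (R•• but asymmetry requires ¬R••).
So the class is not modally definable.

Not definable by any modal formula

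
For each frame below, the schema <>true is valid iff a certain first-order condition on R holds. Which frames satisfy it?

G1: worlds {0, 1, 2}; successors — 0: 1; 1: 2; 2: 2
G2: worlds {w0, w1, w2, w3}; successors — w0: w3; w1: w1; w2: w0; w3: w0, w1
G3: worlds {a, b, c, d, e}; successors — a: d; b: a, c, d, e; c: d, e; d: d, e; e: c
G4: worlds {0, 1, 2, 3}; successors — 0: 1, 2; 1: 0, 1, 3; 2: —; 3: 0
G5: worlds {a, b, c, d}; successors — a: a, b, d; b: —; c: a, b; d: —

G1, G2, G3

The schema corresponds to seriality: forall x exists y Rxy.
G1: condition met.
G2: condition met.
G3: condition met.
G4: fails — world 2 has no successor.
G5: fails — world b has no successor.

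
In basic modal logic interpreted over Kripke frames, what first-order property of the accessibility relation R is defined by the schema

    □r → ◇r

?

Seriality

This schema is the D axiom.
It corresponds to seriality: ∀x ∃y Rxy.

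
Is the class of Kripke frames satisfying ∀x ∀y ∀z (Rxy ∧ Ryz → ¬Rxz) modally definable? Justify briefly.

Any modally definable frame class is closed under surjective bounded morphisms.
The 3-cycle (worlds w0,w1,w2 with w0→w1→w2→w0) is intransitive. Mapping every world to a single reflexive point • is a surjective bounded morphism; the reflexive point is not intransitive (R••∧R•• but R••).
So no modal formula (or set of formulas) defines exactly the intransitive frames.

No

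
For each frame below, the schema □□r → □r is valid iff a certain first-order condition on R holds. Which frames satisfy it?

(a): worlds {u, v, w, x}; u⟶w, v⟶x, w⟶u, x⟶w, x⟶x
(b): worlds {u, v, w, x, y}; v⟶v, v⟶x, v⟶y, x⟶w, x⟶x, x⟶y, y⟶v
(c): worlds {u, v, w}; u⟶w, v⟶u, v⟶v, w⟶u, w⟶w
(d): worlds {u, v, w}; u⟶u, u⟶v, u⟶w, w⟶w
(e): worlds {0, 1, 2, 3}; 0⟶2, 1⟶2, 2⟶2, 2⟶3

(b), (c), (d), (e)

This is the axiom for density; its first-order frame correspondent is ∀x ∀y (Rxy → ∃z (Rxz ∧ Rzy)).
(a): fails — Rwu but no z with Rwz and Rzu.
(b): ✓.
(c): ✓.
(d): ✓.
(e): ✓.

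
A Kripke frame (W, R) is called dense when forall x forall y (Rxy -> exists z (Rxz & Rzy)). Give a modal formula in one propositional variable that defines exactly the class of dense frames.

□□r → □r

This is density; the standard corresponding axiom is C4: □□r → □r.
Suppose □□r→□r is valid. Take Rxy and set V(r)={w : xR²w}. Then □□r at x, so □r at x, so r at y, i.e. ∃z(Rxz∧Rzy).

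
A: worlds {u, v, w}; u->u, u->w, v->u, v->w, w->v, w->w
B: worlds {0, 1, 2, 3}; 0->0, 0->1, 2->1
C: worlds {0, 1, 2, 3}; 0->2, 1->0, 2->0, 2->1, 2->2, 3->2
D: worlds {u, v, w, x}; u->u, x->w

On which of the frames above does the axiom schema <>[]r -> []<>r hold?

A

The schema corresponds to convergence: forall x forall y forall z (Rxy & Rxz -> exists w (Ryw & Rzw)).
A: condition met.
B: fails — R00 and R01 but 0 and 1 have no common successor.
C: fails — R20 and R21 but 0 and 1 have no common successor.
D: fails — Rxw and Rxw but w and w have no common successor.
Valid on: A.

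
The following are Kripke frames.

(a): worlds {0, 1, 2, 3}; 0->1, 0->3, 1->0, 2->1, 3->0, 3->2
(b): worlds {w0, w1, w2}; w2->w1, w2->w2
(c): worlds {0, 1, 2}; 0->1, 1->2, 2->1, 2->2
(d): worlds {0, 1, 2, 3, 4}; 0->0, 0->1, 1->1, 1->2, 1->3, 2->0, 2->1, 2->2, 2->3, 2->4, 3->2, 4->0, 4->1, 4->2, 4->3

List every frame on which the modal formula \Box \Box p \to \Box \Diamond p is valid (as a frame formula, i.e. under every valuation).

(a), (c), (d)

This is the axiom for a generalized confluence (Geach) condition; its first-order frame correspondent is \forall x \forall z (xRz \to \exists w (x R^2 w \wedge zRw)).
(a): condition met.
(b): fails — w2Rw1 but no w with w2R²w and w1Rw.
(c): condition met.
(d): condition met.
Valid on: (a), (c), (d).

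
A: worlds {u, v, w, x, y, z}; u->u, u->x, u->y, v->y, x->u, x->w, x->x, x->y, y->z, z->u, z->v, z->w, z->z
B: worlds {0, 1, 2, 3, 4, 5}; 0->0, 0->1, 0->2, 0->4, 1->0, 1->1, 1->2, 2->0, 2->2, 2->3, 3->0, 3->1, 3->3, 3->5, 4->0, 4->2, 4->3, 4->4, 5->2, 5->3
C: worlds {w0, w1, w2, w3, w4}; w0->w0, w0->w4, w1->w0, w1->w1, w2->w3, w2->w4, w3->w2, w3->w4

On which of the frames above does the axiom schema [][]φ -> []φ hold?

B

This is the axiom for density; its first-order frame correspondent is forall x forall y (Rxy -> exists z (Rxz & Rzy)).
A: fails — Rvy but no t with Rvt and Rty.
B: ✓.
C: fails — Rw3w2 but no z with Rw3z and Rzw2.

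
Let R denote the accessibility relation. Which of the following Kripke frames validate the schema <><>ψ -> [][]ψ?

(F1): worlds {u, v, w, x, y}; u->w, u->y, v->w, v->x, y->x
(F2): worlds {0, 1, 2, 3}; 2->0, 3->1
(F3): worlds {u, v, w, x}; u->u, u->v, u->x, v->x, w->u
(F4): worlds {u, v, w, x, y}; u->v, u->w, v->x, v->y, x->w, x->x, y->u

The schema corresponds to a generalized confluence (Geach) condition: forall x forall y forall z ((x R^2 y & x R^2 z) -> exists w (y = w & z = w)).
(F1): satisfies the condition.
(F2): satisfies the condition.
(F3): fails — uR²u, uR²v but u ≠ v.
(F4): fails — uR²x, uR²y but x ≠ y.

(F1), (F2)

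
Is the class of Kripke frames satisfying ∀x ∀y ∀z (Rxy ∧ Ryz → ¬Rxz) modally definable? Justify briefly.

Modal frame validity is preserved under surjective bounded morphisms.
The 7-cycle (worlds a,b,c,d,e,f,g with a→b→c→d→e→f→g→a) is intransitive. Mapping every world to a single reflexive point • is a surjective bounded morphism; the reflexive point is not intransitive (R••∧R•• but R••).
Hence intransitivity is not modally definable.

Not modally definable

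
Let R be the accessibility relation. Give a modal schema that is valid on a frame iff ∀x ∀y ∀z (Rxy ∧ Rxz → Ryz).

This is the Euclidean property; the standard corresponding axiom is 5: ◇p → □◇p.
Suppose ◇p→□◇p is valid. Take Rxy, Rxz and set V(p)={y}. Then ◇p at x, so □◇p at x, so ◇p at z, so some w with Rzw has p; w=y, i.e. Rzy. By symmetry of the argument, Ryz.

◇p → □◇p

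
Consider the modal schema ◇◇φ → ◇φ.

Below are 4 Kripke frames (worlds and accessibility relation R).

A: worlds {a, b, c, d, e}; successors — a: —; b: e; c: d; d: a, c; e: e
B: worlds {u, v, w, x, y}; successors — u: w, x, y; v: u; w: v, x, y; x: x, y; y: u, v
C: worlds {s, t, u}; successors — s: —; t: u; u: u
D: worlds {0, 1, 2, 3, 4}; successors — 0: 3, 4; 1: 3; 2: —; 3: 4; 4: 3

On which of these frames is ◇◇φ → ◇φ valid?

C

The schema corresponds to transitivity: ∀x ∀y ∀z (Rxy ∧ Ryz → Rxz).
A: fails — Rdc and Rcd but not Rdd.
B: fails — Ruw and Rwv but not Ruv.
C: satisfies the condition.
D: fails — R34 and R43 but not R33.
Valid on: C.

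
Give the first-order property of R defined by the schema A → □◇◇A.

∀x ∀z (xRz → ∃w (x = w ∧ zR²w))

This is a Sahlqvist (Geach-type) schema ◇^0□^0A → □^1◇^2A.
Minimal-valuation argument: fix x; take any y with xR^0y and any z with xR^1z. Set V(A) to the set of worlds R-reachable from y in exactly 0 steps. Then □^0A holds at y, so the antecedent holds at x; validity forces ◇^2A at z, giving a w with zR^2w and yR^0w.
First-order correspondent: ∀x ∀z (xRz → ∃w (x = w ∧ zR²w)).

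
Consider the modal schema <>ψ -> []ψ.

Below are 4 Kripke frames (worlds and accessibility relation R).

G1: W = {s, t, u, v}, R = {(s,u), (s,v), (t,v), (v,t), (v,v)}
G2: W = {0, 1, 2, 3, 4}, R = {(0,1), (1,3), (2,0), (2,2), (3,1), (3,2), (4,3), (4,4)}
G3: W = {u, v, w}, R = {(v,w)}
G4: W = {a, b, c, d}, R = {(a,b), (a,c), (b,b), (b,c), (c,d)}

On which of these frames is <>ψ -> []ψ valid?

G3

The schema corresponds to partial functionality: forall x forall y forall z (Rxy & Rxz -> y = z).
G1: fails — s sees both u and v.
G2: fails — 2 sees both 0 and 2.
G3: ✓.
G4: fails — a sees both b and c.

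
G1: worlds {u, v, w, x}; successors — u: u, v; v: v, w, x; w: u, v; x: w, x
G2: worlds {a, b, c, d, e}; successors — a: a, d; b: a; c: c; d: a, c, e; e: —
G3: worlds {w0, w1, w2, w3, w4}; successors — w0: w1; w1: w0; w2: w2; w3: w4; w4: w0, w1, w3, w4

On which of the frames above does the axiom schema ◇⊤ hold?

G1, G3

The schema corresponds to seriality: ∀x ∃y Rxy.
G1: satisfies the condition.
G2: fails — world e has no successor.
G3: satisfies the condition.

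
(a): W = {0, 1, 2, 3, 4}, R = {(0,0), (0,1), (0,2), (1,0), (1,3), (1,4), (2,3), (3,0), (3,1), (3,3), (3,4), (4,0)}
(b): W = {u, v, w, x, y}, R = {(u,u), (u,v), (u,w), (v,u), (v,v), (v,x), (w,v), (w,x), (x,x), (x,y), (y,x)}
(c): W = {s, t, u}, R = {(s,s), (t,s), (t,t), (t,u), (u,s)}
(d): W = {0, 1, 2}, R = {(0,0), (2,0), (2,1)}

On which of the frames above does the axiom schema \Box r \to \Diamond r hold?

(a), (b), (c)

This is the axiom for seriality; its first-order frame correspondent is \forall x \exists y Rxy.
(a): condition met.
(b): condition met.
(c): condition met.
(d): fails — world 1 has no successor.
Valid on: (a), (b), (c).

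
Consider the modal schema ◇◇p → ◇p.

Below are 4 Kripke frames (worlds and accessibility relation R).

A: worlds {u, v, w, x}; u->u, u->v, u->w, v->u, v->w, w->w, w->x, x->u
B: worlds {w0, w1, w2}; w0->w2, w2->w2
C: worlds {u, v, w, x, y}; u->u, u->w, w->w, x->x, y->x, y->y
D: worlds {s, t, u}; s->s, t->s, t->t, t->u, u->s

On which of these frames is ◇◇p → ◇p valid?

The schema corresponds to transitivity: ∀x ∀y ∀z (Rxy ∧ Ryz → Rxz).
A: fails — Ruw and Rwx but not Rux.
B: condition met.
C: condition met.
D: condition met.
Valid on: B, C, D.

B, C, D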